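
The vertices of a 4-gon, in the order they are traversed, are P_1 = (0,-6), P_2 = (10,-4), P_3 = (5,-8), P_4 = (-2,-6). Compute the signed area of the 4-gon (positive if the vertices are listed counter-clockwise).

Apply Gauss's area formula: 2A = Σ (x_i·y_{i+1} − x_{i+1}·y_i), indices taken mod 4.
Cross-terms: 60, -60, -46, 12  ⇒  Σ = -34
Signed area = Σ/2 = -17 (negative ⇒ clockwise traversal).

-17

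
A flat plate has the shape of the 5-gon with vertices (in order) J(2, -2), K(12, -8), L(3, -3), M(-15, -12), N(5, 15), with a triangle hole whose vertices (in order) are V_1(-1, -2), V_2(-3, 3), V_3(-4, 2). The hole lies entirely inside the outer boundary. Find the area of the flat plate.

141.5

Outer boundary:
Σ = (8) + (-12) + (-81) + (-165) + (-40) = -290
Area = |Σ|/2 = 145.
Hole:
V_1→V_2: (-1)(3) − (-3)(-2) = -9
V_2→V_3: (-3)(2) − (-4)(3) = 6
V_3→V_1: (-4)(-2) − (-1)(2) = 10
Σ = 7
Area = |Σ|/2 = 3.5.
Net area = 145 − 3.5 = 141.5.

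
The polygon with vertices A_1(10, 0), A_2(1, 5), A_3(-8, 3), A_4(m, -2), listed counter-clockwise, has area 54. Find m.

Write out the shoelace sum; only the two edges meeting at A_4 involve m:
2·Area = [((-8)·(-2) − m·3) + (m·0 − 10·(-2))] + 93
       = -3·m + 129 = 108
⇒ m = 7.

7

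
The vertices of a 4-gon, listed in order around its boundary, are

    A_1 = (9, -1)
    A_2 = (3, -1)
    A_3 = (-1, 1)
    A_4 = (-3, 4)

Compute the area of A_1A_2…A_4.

19

Σ = (-6) + (2) + (-1) + (-33) = -38
Area = |Σ|/2 = 19.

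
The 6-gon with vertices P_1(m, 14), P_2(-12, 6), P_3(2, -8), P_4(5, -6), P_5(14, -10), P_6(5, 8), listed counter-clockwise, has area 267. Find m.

The doubled signed area Σ (x_i y_{i+1} − x_{i+1} y_i) is linear in m.
With m=0 it equals 546; the coefficient of m is -2 (from the two edges through P_1).
So -2·m + 546 = 2·267 = 534 ⇒ m = 6.

6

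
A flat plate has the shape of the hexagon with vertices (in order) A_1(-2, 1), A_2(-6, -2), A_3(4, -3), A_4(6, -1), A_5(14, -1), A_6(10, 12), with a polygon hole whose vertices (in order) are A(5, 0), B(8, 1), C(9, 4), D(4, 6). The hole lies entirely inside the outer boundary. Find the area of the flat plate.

Outer boundary:
Σ = (10) + (26) + (14) + (8) + (178) + (34) = 270
Area = |Σ|/2 = 135.
Hole:
Apply the shoelace formula: 2A = Σ (x_i·y_{i+1} − x_{i+1}·y_i), indices taken mod 4.
Σ = (5) + (23) + (38) + (-30) = 36
Area = |Σ|/2 = 18.
Net area = 135 − 18 = 117.

117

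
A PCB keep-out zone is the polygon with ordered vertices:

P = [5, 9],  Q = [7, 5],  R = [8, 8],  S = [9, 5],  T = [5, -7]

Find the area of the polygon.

31

Σ = (-38) + (16) + (-32) + (-88) + (80) = -62
Area = |Σ|/2 = 31.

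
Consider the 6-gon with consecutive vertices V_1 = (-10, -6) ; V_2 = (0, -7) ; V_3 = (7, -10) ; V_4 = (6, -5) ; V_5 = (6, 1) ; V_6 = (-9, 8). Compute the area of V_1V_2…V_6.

Apply the shoelace formula: 2A = Σ (x_i·y_{i+1} − x_{i+1}·y_i), indices taken mod 6.
Σ = (70) + (49) + (25) + (36) + (57) + (134) = 371
Area = |Σ|/2 = 185.5.

185.5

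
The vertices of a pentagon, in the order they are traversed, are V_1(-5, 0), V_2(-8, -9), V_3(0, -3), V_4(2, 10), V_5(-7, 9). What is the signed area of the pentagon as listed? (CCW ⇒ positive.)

104

Apply the shoelace (surveyor's) formula: 2A = Σ (x_i·y_{i+1} − x_{i+1}·y_i), indices taken mod 5.
Σ = (45) + (24) + (6) + (88) + (45) = 208
Signed area = Σ/2 = 104 (positive ⇒ counter-clockwise traversal).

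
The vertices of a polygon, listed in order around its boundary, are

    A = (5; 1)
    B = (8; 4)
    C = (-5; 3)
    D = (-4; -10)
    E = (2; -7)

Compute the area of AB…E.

A→B: (5)(4) − (8)(1) = 12
B→C: (8)(3) − (-5)(4) = 44
C→D: (-5)(-10) − (-4)(3) = 62
D→E: (-4)(-7) − (2)(-10) = 48
E→A: (2)(1) − (5)(-7) = 37
Σ = 203
Area = |Σ|/2 = 101.5.

101.5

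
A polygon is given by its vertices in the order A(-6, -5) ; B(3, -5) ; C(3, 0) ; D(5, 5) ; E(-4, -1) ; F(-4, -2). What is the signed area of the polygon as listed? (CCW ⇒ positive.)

Cross-terms: 45, 15, 15, 15, 4, 8  ⇒  Σ = 102
Signed area = Σ/2 = 51 (positive ⇒ counter-clockwise traversal).

51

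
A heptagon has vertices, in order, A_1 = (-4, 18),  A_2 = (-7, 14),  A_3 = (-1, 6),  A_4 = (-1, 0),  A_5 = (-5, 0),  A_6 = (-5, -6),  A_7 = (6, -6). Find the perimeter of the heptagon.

|A_1A_2| = √((-3)² + (-4)²) = √25 = 5
|A_2A_3| = √((6)² + (-8)²) = √100 = 10
|A_3A_4| = √((0)² + (-6)²) = √36 = 6
|A_4A_5| = √((-4)² + (0)²) = √16 = 4
|A_5A_6| = √((0)² + (-6)²) = √36 = 6
|A_6A_7| = √((11)² + (0)²) = √121 = 11
|A_7A_1| = √((-10)² + (24)²) = √676 = 26
Perimeter = 5 + 10 + 6 + 4 + 6 + 11 + 26 = 68.

68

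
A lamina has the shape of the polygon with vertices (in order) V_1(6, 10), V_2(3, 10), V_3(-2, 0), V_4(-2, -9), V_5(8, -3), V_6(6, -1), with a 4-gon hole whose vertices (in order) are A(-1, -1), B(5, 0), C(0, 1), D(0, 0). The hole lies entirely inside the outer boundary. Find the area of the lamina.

Outer boundary:
Apply the shoelace formula: 2A = Σ (x_i·y_{i+1} − x_{i+1}·y_i), indices taken mod 6.
V_1→V_2: (6)(10) − (3)(10) = 30
V_2→V_3: (3)(0) − (-2)(10) = 20
V_3→V_4: (-2)(-9) − (-2)(0) = 18
V_4→V_5: (-2)(-3) − (8)(-9) = 78
V_5→V_6: (8)(-1) − (6)(-3) = 10
V_6→V_1: (6)(10) − (6)(-1) = 66
Σ = 222
Area = |Σ|/2 = 111.
Hole:
Apply the shoelace (surveyor's) formula: 2A = Σ (x_i·y_{i+1} − x_{i+1}·y_i), indices taken mod 4.
Σ = (5) + (5) + (0) + (0) = 10
Area = |Σ|/2 = 5.
Net area = 111 − 5 = 106.

106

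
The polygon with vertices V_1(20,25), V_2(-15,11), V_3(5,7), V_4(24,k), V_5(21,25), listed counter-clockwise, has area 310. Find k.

The doubled signed area Σ (x_i y_{i+1} − x_{i+1} y_i) is linear in k.
With k=0 it equals 892; the coefficient of k is -16 (from the two edges through V_4).
So -16·k + 892 = 2·310 = 620 ⇒ k = 17.

17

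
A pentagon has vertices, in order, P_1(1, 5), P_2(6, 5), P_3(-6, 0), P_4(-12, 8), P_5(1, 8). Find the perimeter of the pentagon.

44

|P_1P_2| = √((5)² + (0)²) = √25 = 5
|P_2P_3| = √((-12)² + (-5)²) = √169 = 13
|P_3P_4| = √((-6)² + (8)²) = √100 = 10
|P_4P_5| = √((13)² + (0)²) = √169 = 13
|P_5P_1| = √((0)² + (-3)²) = √9 = 3
Perimeter = 5 + 13 + 10 + 13 + 3 = 44.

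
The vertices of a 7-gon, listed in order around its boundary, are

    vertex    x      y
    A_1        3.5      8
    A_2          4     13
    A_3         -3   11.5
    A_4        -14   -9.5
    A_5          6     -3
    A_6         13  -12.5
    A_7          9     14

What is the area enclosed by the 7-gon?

334.25

Apply the shoelace formula: 2A = Σ (x_i·y_{i+1} − x_{i+1}·y_i), indices taken mod 7.
Σ = (13.5) + (85) + (189.5) + (99) + (-36) + (294.5) + (23) = 668.5
Area = |Σ|/2 = 334.25.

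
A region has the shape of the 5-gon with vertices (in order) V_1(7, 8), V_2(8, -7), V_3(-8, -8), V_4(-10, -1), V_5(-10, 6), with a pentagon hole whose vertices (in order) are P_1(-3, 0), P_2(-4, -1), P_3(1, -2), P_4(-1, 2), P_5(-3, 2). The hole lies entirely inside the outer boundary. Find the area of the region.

237.5

Outer boundary:
Σ = (-113) + (-120) + (-72) + (-70) + (-122) = -497
Area = |Σ|/2 = 248.5.
Hole:
Apply the surveyor's formula: 2A = Σ (x_i·y_{i+1} − x_{i+1}·y_i), indices taken mod 5.
P_1→P_2: (-3)(-1) − (-4)(0) = 3
P_2→P_3: (-4)(-2) − (1)(-1) = 9
P_3→P_4: (1)(2) − (-1)(-2) = 0
P_4→P_5: (-1)(2) − (-3)(2) = 4
P_5→P_1: (-3)(0) − (-3)(2) = 6
Σ = 22
Area = |Σ|/2 = 11.
Net area = 248.5 − 11 = 237.5.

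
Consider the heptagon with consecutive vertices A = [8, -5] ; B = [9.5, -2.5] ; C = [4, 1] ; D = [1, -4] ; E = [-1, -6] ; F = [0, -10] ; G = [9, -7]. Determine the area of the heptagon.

65.5

Apply Gauss's area formula: 2A = Σ (x_i·y_{i+1} − x_{i+1}·y_i), indices taken mod 7.
Cross-terms: 27.5, 19.5, -17, -10, 10, 90, 11  ⇒  Σ = 131
Area = |Σ|/2 = 65.5.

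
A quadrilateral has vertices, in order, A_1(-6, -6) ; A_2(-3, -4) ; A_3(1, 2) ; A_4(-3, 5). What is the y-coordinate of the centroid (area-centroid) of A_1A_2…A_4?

-1/7

Apply the shoelace formula. First the cross-terms c_i = x_i·y_{i+1} − x_{i+1}·y_i:
  6, -2, 11, 48  ⇒  2A = 63, A = 31.5.
Then Σ (y_i + y_{i+1})·c_i = -27, so ȳ = -27 / (6·31.5) = -1/7.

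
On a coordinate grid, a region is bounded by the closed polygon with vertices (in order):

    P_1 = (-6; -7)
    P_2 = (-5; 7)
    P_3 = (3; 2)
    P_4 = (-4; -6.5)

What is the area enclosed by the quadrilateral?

Apply the surveyor's formula: 2A = Σ (x_i·y_{i+1} − x_{i+1}·y_i), indices taken mod 4.
Σ = (-77) + (-31) + (-11.5) + (-11) = -130.5
Area = |Σ|/2 = 65.25.

65.25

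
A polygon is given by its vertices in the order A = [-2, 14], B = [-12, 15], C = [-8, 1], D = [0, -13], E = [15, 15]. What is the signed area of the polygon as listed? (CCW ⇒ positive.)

Apply the shoelace formula: 2A = Σ (x_i·y_{i+1} − x_{i+1}·y_i), indices taken mod 5.
A→B: (-2)(15) − (-12)(14) = 138
B→C: (-12)(1) − (-8)(15) = 108
C→D: (-8)(-13) − (0)(1) = 104
D→E: (0)(15) − (15)(-13) = 195
E→A: (15)(14) − (-2)(15) = 240
Σ = 785
Signed area = Σ/2 = 392.5 (positive ⇒ counter-clockwise traversal).

392.5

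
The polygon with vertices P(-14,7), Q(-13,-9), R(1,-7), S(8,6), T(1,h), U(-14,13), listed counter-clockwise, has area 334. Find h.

9

The doubled signed area Σ (x_i y_{i+1} − x_{i+1} y_i) is linear in h.
With h=0 it equals 470; the coefficient of h is 22 (from the two edges through T).
So 22·h + 470 = 2·334 = 668 ⇒ h = 9.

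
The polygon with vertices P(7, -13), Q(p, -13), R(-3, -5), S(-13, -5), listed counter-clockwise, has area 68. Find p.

14

Write out the shoelace sum; only the two edges meeting at Q involve p:
2·Area = [(7·(-13) − p·(-13)) + (p·(-5) − (-3)·(-13))] + 154
       = 8·p + 24 = 136
⇒ p = 14.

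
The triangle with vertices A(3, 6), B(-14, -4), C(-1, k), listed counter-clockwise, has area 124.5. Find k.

-11

Write out the shoelace sum; only the two edges meeting at C involve k:
2·Area = [((-14)·k − (-1)·(-4)) + ((-1)·6 − 3·k)] + 72
       = -17·k + 62 = 249
⇒ k = -11.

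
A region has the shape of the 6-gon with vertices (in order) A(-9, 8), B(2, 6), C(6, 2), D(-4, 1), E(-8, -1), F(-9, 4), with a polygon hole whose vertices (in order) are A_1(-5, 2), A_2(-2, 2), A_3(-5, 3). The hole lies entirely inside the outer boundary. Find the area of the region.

75

Outer boundary:
Apply the surveyor's formula: 2A = Σ (x_i·y_{i+1} − x_{i+1}·y_i), indices taken mod 6.
A→B: (-9)(6) − (2)(8) = -70
B→C: (2)(2) − (6)(6) = -32
C→D: (6)(1) − (-4)(2) = 14
D→E: (-4)(-1) − (-8)(1) = 12
E→F: (-8)(4) − (-9)(-1) = -41
F→A: (-9)(8) − (-9)(4) = -36
Σ = -153
Area = |Σ|/2 = 76.5.
Hole:
Cross-terms: -6, 4, 5  ⇒  Σ = 3
Area = |Σ|/2 = 1.5.
Net area = 76.5 − 1.5 = 75.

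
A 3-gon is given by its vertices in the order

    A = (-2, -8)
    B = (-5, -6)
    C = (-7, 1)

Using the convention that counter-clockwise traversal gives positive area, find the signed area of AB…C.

-8.5

Apply the shoelace formula: 2A = Σ (x_i·y_{i+1} − x_{i+1}·y_i), indices taken mod 3.
Cross-terms: -28, -47, 58  ⇒  Σ = -17
Signed area = Σ/2 = -8.5 (negative ⇒ clockwise traversal).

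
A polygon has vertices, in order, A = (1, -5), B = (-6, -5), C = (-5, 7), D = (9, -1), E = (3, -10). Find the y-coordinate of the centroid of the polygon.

-25/21

Apply the surveyor's formula. First the cross-terms c_i = x_i·y_{i+1} − x_{i+1}·y_i:
  -35, -67, -58, -87, -5  ⇒  2A = -252, A = -126.
Then Σ (y_i + y_{i+1})·c_i = 900, so ȳ = 900 / (6·(-126)) = -25/21.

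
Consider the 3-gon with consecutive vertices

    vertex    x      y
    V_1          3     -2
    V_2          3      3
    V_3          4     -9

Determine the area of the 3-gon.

2.5

Σ = (15) + (-39) + (19) = -5
Area = |Σ|/2 = 2.5.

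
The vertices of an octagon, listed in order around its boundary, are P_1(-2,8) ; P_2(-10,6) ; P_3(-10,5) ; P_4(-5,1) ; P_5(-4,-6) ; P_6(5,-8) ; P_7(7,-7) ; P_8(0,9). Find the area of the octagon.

Apply the surveyor's formula: 2A = Σ (x_i·y_{i+1} − x_{i+1}·y_i), indices taken mod 8.
Σ = (68) + (10) + (15) + (34) + (62) + (21) + (63) + (18) = 291
Area = |Σ|/2 = 145.5.

145.5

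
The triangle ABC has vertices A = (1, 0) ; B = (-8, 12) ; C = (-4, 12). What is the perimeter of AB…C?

32

|AB| = √((-9)² + (12)²) = √225 = 15
|BC| = √((4)² + (0)²) = √16 = 4
|CA| = √((5)² + (-12)²) = √169 = 13
Perimeter = 15 + 4 + 13 = 32.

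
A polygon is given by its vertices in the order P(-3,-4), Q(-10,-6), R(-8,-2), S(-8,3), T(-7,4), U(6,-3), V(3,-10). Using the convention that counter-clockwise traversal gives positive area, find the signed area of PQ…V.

-98.5

Apply Gauss's area formula: 2A = Σ (x_i·y_{i+1} − x_{i+1}·y_i), indices taken mod 7.
Σ = (-22) + (-28) + (-40) + (-11) + (-3) + (-51) + (-42) = -197
Signed area = Σ/2 = -98.5 (negative ⇒ clockwise traversal).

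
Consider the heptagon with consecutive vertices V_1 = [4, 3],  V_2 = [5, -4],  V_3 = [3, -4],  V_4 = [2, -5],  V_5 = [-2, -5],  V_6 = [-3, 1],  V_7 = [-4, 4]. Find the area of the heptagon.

Apply the surveyor's formula: 2A = Σ (x_i·y_{i+1} − x_{i+1}·y_i), indices taken mod 7.
V_1→V_2: (4)(-4) − (5)(3) = -31
V_2→V_3: (5)(-4) − (3)(-4) = -8
V_3→V_4: (3)(-5) − (2)(-4) = -7
V_4→V_5: (2)(-5) − (-2)(-5) = -20
V_5→V_6: (-2)(1) − (-3)(-5) = -17
V_6→V_7: (-3)(4) − (-4)(1) = -8
V_7→V_1: (-4)(3) − (4)(4) = -28
Σ = -119
Area = |Σ|/2 = 59.5.

59.5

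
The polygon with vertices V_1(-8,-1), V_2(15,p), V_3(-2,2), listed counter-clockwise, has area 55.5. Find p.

-8

The doubled signed area Σ (x_i y_{i+1} − x_{i+1} y_i) is linear in p.
With p=0 it equals 63; the coefficient of p is -6 (from the two edges through V_2).
So -6·p + 63 = 2·55.5 = 111 ⇒ p = -8.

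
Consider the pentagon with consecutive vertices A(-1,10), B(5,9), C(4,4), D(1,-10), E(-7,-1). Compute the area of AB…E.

Apply the shoelace formula: 2A = Σ (x_i·y_{i+1} − x_{i+1}·y_i), indices taken mod 5.
A→B: (-1)(9) − (5)(10) = -59
B→C: (5)(4) − (4)(9) = -16
C→D: (4)(-10) − (1)(4) = -44
D→E: (1)(-1) − (-7)(-10) = -71
E→A: (-7)(10) − (-1)(-1) = -71
Σ = -261
Area = |Σ|/2 = 130.5.

130.5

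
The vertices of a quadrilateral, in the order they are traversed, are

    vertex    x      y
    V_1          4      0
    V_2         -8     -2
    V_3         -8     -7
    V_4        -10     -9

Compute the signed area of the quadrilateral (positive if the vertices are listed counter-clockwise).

Apply the shoelace (surveyor's) formula: 2A = Σ (x_i·y_{i+1} − x_{i+1}·y_i), indices taken mod 4.
Σ = (-8) + (40) + (2) + (36) = 70
Signed area = Σ/2 = 35 (positive ⇒ counter-clockwise traversal).

35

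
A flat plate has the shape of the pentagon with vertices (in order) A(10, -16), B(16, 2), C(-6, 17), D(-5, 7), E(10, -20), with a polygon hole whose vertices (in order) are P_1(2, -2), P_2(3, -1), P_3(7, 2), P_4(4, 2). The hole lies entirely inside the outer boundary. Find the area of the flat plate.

Outer boundary:
Cross-terms: 276, 284, 43, 30, 40  ⇒  Σ = 673
Area = |Σ|/2 = 336.5.
Hole:
Apply Gauss's area formula: 2A = Σ (x_i·y_{i+1} − x_{i+1}·y_i), indices taken mod 4.
Σ = (4) + (13) + (6) + (-12) = 11
Area = |Σ|/2 = 5.5.
Net area = 336.5 − 5.5 = 331.

331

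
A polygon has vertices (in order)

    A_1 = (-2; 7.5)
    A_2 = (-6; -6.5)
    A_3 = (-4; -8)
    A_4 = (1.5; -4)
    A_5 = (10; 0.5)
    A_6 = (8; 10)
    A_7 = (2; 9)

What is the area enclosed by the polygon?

164.875

Apply the surveyor's formula: 2A = Σ (x_i·y_{i+1} − x_{i+1}·y_i), indices taken mod 7.
Σ = (58) + (22) + (28) + (40.75) + (96) + (52) + (33) = 329.75
Area = |Σ|/2 = 164.875.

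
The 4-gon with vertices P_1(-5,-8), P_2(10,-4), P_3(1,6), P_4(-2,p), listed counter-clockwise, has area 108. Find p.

The doubled signed area Σ (x_i y_{i+1} − x_{i+1} y_i) is linear in p.
With p=0 it equals 192; the coefficient of p is 6 (from the two edges through P_4).
So 6·p + 192 = 2·108 = 216 ⇒ p = 4.

4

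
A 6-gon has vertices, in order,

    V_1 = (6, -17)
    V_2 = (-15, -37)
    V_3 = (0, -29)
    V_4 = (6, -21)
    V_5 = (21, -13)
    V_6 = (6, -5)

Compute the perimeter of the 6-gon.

|V_1V_2| = √((-21)² + (-20)²) = √841 = 29
|V_2V_3| = √((15)² + (8)²) = √289 = 17
|V_3V_4| = √((6)² + (8)²) = √100 = 10
|V_4V_5| = √((15)² + (8)²) = √289 = 17
|V_5V_6| = √((-15)² + (8)²) = √289 = 17
|V_6V_1| = √((0)² + (-12)²) = √144 = 12
Perimeter = 29 + 17 + 10 + 17 + 17 + 12 = 102.

102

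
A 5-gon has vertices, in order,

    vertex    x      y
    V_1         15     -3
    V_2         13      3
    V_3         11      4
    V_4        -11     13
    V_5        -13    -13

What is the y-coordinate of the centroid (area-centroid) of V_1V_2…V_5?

-36/209

Apply the shoelace (surveyor's) formula. First the cross-terms c_i = x_i·y_{i+1} − x_{i+1}·y_i:
  84, 19, 187, 312, 234  ⇒  2A = 836, A = 418.
Then Σ (y_i + y_{i+1})·c_i = -432, so ȳ = -432 / (6·418) = -36/209.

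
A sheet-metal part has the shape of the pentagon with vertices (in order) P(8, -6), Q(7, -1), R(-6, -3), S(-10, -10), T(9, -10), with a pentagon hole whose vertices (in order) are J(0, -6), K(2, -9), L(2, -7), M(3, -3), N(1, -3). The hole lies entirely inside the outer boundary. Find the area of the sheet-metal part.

Outer boundary:
Apply Gauss's area formula: 2A = Σ (x_i·y_{i+1} − x_{i+1}·y_i), indices taken mod 5.
Σ = (34) + (-27) + (30) + (190) + (26) = 253
Area = |Σ|/2 = 126.5.
Hole:
Σ = (12) + (4) + (15) + (-6) + (-6) = 19
Area = |Σ|/2 = 9.5.
Net area = 126.5 − 9.5 = 117.

117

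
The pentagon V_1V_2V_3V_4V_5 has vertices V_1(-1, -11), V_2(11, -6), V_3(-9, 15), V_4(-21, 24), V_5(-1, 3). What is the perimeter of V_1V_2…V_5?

|V_1V_2| = √((12)² + (5)²) = √169 = 13
|V_2V_3| = √((-20)² + (21)²) = √841 = 29
|V_3V_4| = √((-12)² + (9)²) = √225 = 15
|V_4V_5| = √((20)² + (-21)²) = √841 = 29
|V_5V_1| = √((0)² + (-14)²) = √196 = 14
Perimeter = 13 + 29 + 15 + 29 + 14 = 100.

100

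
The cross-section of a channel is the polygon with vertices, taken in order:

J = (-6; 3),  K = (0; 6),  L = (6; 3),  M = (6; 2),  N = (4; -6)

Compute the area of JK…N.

Apply the shoelace (surveyor's) formula: 2A = Σ (x_i·y_{i+1} − x_{i+1}·y_i), indices taken mod 5.
Σ = (-36) + (-36) + (-6) + (-44) + (-24) = -146
Area = |Σ|/2 = 73.

73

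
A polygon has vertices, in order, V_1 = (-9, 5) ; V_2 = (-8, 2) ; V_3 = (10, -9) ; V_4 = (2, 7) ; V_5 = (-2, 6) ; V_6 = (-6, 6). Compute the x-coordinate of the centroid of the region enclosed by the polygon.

Apply the surveyor's formula. First the cross-terms c_i = x_i·y_{i+1} − x_{i+1}·y_i:
  22, 52, 88, 26, 24, 24  ⇒  2A = 236, A = 118.
Then Σ (x_i + x_{i+1})·c_i = 234, so x̄ = 234 / (6·118) = 39/118.

39/118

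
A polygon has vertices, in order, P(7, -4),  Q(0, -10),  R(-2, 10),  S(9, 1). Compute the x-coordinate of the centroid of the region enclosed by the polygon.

Apply the shoelace (surveyor's) formula. First the cross-terms c_i = x_i·y_{i+1} − x_{i+1}·y_i:
  -70, -20, -92, -43  ⇒  2A = -225, A = -112.5.
Then Σ (x_i + x_{i+1})·c_i = -1782, so x̄ = -1782 / (6·(-112.5)) = 2.64.

2.64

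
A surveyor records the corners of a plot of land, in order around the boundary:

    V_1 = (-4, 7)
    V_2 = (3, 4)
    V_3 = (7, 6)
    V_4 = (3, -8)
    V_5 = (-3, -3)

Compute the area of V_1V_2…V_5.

Cross-terms: -37, -10, -74, -33, -33  ⇒  Σ = -187
Area = |Σ|/2 = 93.5.

93.5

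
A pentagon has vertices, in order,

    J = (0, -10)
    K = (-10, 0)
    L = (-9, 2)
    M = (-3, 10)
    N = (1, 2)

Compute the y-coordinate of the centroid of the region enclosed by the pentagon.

Apply the shoelace (surveyor's) formula. First the cross-terms c_i = x_i·y_{i+1} − x_{i+1}·y_i:
  -100, -20, -84, -16, -10  ⇒  2A = -230, A = -115.
Then Σ (y_i + y_{i+1})·c_i = -160, so ȳ = -160 / (6·(-115)) = 16/69.

16/69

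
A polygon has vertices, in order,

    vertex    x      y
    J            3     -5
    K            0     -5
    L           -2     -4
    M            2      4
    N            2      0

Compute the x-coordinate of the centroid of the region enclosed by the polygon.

Apply the shoelace formula. First the cross-terms c_i = x_i·y_{i+1} − x_{i+1}·y_i:
  -15, -10, 0, -8, -10  ⇒  2A = -43, A = -21.5.
Then Σ (x_i + x_{i+1})·c_i = -107, so x̄ = -107 / (6·(-21.5)) = 107/129.

107/129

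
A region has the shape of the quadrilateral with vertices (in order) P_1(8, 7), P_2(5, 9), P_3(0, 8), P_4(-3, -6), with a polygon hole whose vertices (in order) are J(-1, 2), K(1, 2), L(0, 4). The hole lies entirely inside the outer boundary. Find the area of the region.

Outer boundary:
Σ = (37) + (40) + (24) + (27) = 128
Area = |Σ|/2 = 64.
Hole:
Apply the shoelace formula: 2A = Σ (x_i·y_{i+1} − x_{i+1}·y_i), indices taken mod 3.
Σ = (-4) + (4) + (4) = 4
Area = |Σ|/2 = 2.
Net area = 64 − 2 = 62.

62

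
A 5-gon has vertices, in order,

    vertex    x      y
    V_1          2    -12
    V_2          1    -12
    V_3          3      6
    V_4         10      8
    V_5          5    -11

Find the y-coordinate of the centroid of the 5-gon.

-428/291

Apply the shoelace formula. First the cross-terms c_i = x_i·y_{i+1} − x_{i+1}·y_i:
  -12, 42, -36, -150, -38  ⇒  2A = -194, A = -97.
Then Σ (y_i + y_{i+1})·c_i = 856, so ȳ = 856 / (6·(-97)) = -428/291.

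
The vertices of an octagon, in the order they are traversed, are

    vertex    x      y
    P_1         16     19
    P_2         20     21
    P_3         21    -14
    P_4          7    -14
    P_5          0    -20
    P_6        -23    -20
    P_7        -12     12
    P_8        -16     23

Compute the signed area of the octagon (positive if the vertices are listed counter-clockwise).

Apply the shoelace formula: 2A = Σ (x_i·y_{i+1} − x_{i+1}·y_i), indices taken mod 8.
Σ = (-44) + (-721) + (-196) + (-140) + (-460) + (-516) + (-84) + (-672) = -2833
Signed area = Σ/2 = -1416.5 (negative ⇒ clockwise traversal).

-1416.5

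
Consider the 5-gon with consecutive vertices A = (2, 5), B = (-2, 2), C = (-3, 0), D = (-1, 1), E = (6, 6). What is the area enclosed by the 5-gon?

11.5

Σ = (14) + (6) + (-3) + (-12) + (18) = 23
Area = |Σ|/2 = 11.5.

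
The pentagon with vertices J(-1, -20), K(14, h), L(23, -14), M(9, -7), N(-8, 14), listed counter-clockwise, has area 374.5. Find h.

The doubled signed area Σ (x_i y_{i+1} − x_{i+1} y_i) is linear in h.
With h=0 it equals 293; the coefficient of h is -24 (from the two edges through K).
So -24·h + 293 = 2·374.5 = 749 ⇒ h = -19.

-19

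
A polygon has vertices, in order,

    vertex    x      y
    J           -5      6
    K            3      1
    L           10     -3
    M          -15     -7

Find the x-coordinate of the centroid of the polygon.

Apply Gauss's area formula. First the cross-terms c_i = x_i·y_{i+1} − x_{i+1}·y_i:
  -23, -19, -115, -125  ⇒  2A = -282, A = -141.
Then Σ (x_i + x_{i+1})·c_i = 2874, so x̄ = 2874 / (6·(-141)) = -479/141.

-479/141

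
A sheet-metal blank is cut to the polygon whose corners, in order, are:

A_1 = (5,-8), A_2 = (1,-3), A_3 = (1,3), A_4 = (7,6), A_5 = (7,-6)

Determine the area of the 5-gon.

63

Cross-terms: -7, 6, -15, -84, -26  ⇒  Σ = -126
Area = |Σ|/2 = 63.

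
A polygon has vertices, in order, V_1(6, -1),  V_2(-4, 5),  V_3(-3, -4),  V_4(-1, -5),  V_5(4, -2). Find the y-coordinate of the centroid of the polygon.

-71/147

Apply the shoelace (surveyor's) formula. First the cross-terms c_i = x_i·y_{i+1} − x_{i+1}·y_i:
  26, 31, 11, 22, 8  ⇒  2A = 98, A = 49.
Then Σ (y_i + y_{i+1})·c_i = -142, so ȳ = -142 / (6·49) = -71/147.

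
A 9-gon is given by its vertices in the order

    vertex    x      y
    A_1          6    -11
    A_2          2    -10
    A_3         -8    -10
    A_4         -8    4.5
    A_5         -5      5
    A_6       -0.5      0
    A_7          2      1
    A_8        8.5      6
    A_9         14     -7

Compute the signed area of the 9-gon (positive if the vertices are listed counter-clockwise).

-260.75

A_1→A_2: (6)(-10) − (2)(-11) = -38
A_2→A_3: (2)(-10) − (-8)(-10) = -100
A_3→A_4: (-8)(4.5) − (-8)(-10) = -116
A_4→A_5: (-8)(5) − (-5)(4.5) = -17.5
A_5→A_6: (-5)(0) − (-0.5)(5) = 2.5
A_6→A_7: (-0.5)(1) − (2)(0) = -0.5
A_7→A_8: (2)(6) − (8.5)(1) = 3.5
A_8→A_9: (8.5)(-7) − (14)(6) = -143.5
A_9→A_1: (14)(-11) − (6)(-7) = -112
Σ = -521.5
Signed area = Σ/2 = -260.75 (negative ⇒ clockwise traversal).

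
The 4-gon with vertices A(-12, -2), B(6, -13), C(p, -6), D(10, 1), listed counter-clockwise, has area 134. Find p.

6

The doubled signed area Σ (x_i y_{i+1} − x_{i+1} y_i) is linear in p.
With p=0 it equals 184; the coefficient of p is 14 (from the two edges through C).
So 14·p + 184 = 2·134 = 268 ⇒ p = 6.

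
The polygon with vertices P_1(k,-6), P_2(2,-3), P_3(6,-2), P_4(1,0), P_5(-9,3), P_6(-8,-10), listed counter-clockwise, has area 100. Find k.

Write out the shoelace sum; only the two edges meeting at P_1 involve k:
2·Area = [((-8)·(-6) − k·(-10)) + (k·(-3) − 2·(-6))] + 133
       = 7·k + 193 = 200
⇒ k = 1.

1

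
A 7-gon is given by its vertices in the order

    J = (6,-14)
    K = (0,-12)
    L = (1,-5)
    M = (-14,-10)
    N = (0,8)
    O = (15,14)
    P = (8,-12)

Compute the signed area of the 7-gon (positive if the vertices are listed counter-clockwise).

Cross-terms: -72, 12, -80, -112, -120, -292, -40  ⇒  Σ = -704
Signed area = Σ/2 = -352 (negative ⇒ clockwise traversal).

-352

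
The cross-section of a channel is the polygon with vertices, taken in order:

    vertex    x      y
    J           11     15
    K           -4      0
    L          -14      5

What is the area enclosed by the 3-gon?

112.5

Apply the shoelace (surveyor's) formula: 2A = Σ (x_i·y_{i+1} − x_{i+1}·y_i), indices taken mod 3.
Σ = (60) + (-20) + (-265) = -225
Area = |Σ|/2 = 112.5.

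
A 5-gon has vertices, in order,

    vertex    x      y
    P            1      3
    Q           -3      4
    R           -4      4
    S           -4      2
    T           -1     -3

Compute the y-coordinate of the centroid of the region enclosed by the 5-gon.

Apply the shoelace (surveyor's) formula. First the cross-terms c_i = x_i·y_{i+1} − x_{i+1}·y_i:
  13, 4, 8, 14, 0  ⇒  2A = 39, A = 19.5.
Then Σ (y_i + y_{i+1})·c_i = 157, so ȳ = 157 / (6·19.5) = 157/117.

157/117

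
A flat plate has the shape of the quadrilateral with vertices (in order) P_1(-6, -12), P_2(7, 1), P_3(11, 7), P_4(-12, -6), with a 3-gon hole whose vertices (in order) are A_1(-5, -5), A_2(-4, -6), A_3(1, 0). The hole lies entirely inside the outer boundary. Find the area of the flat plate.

115.5

Outer boundary:
Apply the shoelace formula: 2A = Σ (x_i·y_{i+1} − x_{i+1}·y_i), indices taken mod 4.
Σ = (78) + (38) + (18) + (108) = 242
Area = |Σ|/2 = 121.
Hole:
Apply the shoelace formula: 2A = Σ (x_i·y_{i+1} − x_{i+1}·y_i), indices taken mod 3.
Cross-terms: 10, 6, -5  ⇒  Σ = 11
Area = |Σ|/2 = 5.5.
Net area = 121 − 5.5 = 115.5.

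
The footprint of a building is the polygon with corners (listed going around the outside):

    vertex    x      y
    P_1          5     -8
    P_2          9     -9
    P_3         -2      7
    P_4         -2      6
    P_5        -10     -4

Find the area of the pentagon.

Apply the surveyor's formula: 2A = Σ (x_i·y_{i+1} − x_{i+1}·y_i), indices taken mod 5.
Σ = (27) + (45) + (2) + (68) + (100) = 242
Area = |Σ|/2 = 121.

121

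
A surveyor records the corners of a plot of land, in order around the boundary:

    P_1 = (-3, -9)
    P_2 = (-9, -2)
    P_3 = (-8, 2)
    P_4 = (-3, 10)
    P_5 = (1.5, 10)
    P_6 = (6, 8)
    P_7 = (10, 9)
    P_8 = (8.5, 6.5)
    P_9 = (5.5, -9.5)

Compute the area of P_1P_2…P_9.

254

Cross-terms: -75, -34, -74, -45, -48, -26, -11.5, -116.5, -78  ⇒  Σ = -508
Area = |Σ|/2 = 254.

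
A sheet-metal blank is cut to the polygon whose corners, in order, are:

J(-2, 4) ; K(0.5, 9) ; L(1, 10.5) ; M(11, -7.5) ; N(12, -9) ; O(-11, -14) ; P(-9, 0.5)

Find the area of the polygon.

Σ = (-20) + (-3.75) + (-123) + (-9) + (-267) + (-131.5) + (-35) = -589.25
Area = |Σ|/2 = 294.625.

294.625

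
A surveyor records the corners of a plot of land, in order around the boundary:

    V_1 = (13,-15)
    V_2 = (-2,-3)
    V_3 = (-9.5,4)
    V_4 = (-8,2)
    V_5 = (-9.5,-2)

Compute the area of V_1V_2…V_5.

V_1→V_2: (13)(-3) − (-2)(-15) = -69
V_2→V_3: (-2)(4) − (-9.5)(-3) = -36.5
V_3→V_4: (-9.5)(2) − (-8)(4) = 13
V_4→V_5: (-8)(-2) − (-9.5)(2) = 35
V_5→V_1: (-9.5)(-15) − (13)(-2) = 168.5
Σ = 111
Area = |Σ|/2 = 55.5.

55.5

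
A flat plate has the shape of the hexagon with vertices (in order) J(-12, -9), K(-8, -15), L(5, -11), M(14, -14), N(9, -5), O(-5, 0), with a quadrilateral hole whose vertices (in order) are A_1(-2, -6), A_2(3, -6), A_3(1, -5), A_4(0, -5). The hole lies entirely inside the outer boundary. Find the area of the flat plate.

212.5

Outer boundary:
Apply the shoelace (surveyor's) formula: 2A = Σ (x_i·y_{i+1} − x_{i+1}·y_i), indices taken mod 6.
Σ = (108) + (163) + (84) + (56) + (-25) + (45) = 431
Area = |Σ|/2 = 215.5.
Hole:
Apply Gauss's area formula: 2A = Σ (x_i·y_{i+1} − x_{i+1}·y_i), indices taken mod 4.
A_1→A_2: (-2)(-6) − (3)(-6) = 30
A_2→A_3: (3)(-5) − (1)(-6) = -9
A_3→A_4: (1)(-5) − (0)(-5) = -5
A_4→A_1: (0)(-6) − (-2)(-5) = -10
Σ = 6
Area = |Σ|/2 = 3.
Net area = 215.5 − 3 = 212.5.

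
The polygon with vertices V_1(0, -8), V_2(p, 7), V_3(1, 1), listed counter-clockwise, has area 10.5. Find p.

4

The doubled signed area Σ (x_i y_{i+1} − x_{i+1} y_i) is linear in p.
With p=0 it equals -15; the coefficient of p is 9 (from the two edges through V_2).
So 9·p + -15 = 2·10.5 = 21 ⇒ p = 4.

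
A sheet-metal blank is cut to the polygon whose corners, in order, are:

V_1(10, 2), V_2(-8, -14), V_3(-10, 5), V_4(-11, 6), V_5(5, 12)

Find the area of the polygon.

V_1→V_2: (10)(-14) − (-8)(2) = -124
V_2→V_3: (-8)(5) − (-10)(-14) = -180
V_3→V_4: (-10)(6) − (-11)(5) = -5
V_4→V_5: (-11)(12) − (5)(6) = -162
V_5→V_1: (5)(2) − (10)(12) = -110
Σ = -581
Area = |Σ|/2 = 290.5.

290.5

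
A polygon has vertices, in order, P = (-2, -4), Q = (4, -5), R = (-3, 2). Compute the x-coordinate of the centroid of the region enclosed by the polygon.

-1/3

Apply Gauss's area formula. First the cross-terms c_i = x_i·y_{i+1} − x_{i+1}·y_i:
  26, -7, 16  ⇒  2A = 35, A = 17.5.
Then Σ (x_i + x_{i+1})·c_i = -35, so x̄ = -35 / (6·17.5) = -1/3.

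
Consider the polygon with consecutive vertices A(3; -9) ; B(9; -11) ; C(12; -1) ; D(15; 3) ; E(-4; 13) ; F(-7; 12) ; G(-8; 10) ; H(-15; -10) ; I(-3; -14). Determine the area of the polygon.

488.5

A→B: (3)(-11) − (9)(-9) = 48
B→C: (9)(-1) − (12)(-11) = 123
C→D: (12)(3) − (15)(-1) = 51
D→E: (15)(13) − (-4)(3) = 207
E→F: (-4)(12) − (-7)(13) = 43
F→G: (-7)(10) − (-8)(12) = 26
G→H: (-8)(-10) − (-15)(10) = 230
H→I: (-15)(-14) − (-3)(-10) = 180
I→A: (-3)(-9) − (3)(-14) = 69
Σ = 977
Area = |Σ|/2 = 488.5.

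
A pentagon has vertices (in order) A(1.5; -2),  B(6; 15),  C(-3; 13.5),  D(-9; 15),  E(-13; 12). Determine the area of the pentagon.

Apply the shoelace formula: 2A = Σ (x_i·y_{i+1} − x_{i+1}·y_i), indices taken mod 5.
A→B: (1.5)(15) − (6)(-2) = 34.5
B→C: (6)(13.5) − (-3)(15) = 126
C→D: (-3)(15) − (-9)(13.5) = 76.5
D→E: (-9)(12) − (-13)(15) = 87
E→A: (-13)(-2) − (1.5)(12) = 8
Σ = 332
Area = |Σ|/2 = 166.

166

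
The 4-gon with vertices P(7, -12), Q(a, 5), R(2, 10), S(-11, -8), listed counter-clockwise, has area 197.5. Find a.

The doubled signed area Σ (x_i y_{i+1} − x_{i+1} y_i) is linear in a.
With a=0 it equals 307; the coefficient of a is 22 (from the two edges through Q).
So 22·a + 307 = 2·197.5 = 395 ⇒ a = 4.

4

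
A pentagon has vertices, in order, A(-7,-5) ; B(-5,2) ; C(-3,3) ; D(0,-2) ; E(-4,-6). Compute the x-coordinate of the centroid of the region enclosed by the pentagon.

Apply the shoelace (surveyor's) formula. First the cross-terms c_i = x_i·y_{i+1} − x_{i+1}·y_i:
  -39, -9, 6, -8, -22  ⇒  2A = -72, A = -36.
Then Σ (x_i + x_{i+1})·c_i = 796, so x̄ = 796 / (6·(-36)) = -199/54.

-199/54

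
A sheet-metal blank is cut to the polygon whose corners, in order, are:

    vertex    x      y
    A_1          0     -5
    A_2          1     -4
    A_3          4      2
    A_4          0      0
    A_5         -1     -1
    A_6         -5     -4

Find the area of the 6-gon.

Apply the surveyor's formula: 2A = Σ (x_i·y_{i+1} − x_{i+1}·y_i), indices taken mod 6.
Cross-terms: 5, 18, 0, 0, -1, 25  ⇒  Σ = 47
Area = |Σ|/2 = 23.5.

23.5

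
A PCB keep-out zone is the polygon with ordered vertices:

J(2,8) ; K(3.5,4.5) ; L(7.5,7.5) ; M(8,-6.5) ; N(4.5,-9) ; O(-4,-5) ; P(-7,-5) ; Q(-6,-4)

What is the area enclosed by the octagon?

146.75

Apply the shoelace (surveyor's) formula: 2A = Σ (x_i·y_{i+1} − x_{i+1}·y_i), indices taken mod 8.
Σ = (-19) + (-7.5) + (-108.75) + (-42.75) + (-58.5) + (-15) + (-2) + (-40) = -293.5
Area = |Σ|/2 = 146.75.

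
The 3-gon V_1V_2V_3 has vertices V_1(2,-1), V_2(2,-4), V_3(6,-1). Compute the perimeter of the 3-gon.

|V_1V_2| = √((0)² + (-3)²) = √9 = 3
|V_2V_3| = √((4)² + (3)²) = √25 = 5
|V_3V_1| = √((-4)² + (0)²) = √16 = 4
Perimeter = 3 + 5 + 4 = 12.

12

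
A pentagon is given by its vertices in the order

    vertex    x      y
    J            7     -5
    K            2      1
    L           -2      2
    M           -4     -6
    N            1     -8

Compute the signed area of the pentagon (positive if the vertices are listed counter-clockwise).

66

Cross-terms: 17, 6, 20, 38, 51  ⇒  Σ = 132
Signed area = Σ/2 = 66 (positive ⇒ counter-clockwise traversal).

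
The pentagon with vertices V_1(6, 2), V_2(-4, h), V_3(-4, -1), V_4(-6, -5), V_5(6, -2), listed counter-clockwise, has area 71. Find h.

The doubled signed area Σ (x_i y_{i+1} − x_{i+1} y_i) is linear in h.
With h=0 it equals 92; the coefficient of h is 10 (from the two edges through V_2).
So 10·h + 92 = 2·71 = 142 ⇒ h = 5.

5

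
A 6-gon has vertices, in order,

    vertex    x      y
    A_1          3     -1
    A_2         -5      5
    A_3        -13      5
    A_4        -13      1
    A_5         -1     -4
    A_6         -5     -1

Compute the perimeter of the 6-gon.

|A_1A_2| = √((-8)² + (6)²) = √100 = 10
|A_2A_3| = √((-8)² + (0)²) = √64 = 8
|A_3A_4| = √((0)² + (-4)²) = √16 = 4
|A_4A_5| = √((12)² + (-5)²) = √169 = 13
|A_5A_6| = √((-4)² + (3)²) = √25 = 5
|A_6A_1| = √((8)² + (0)²) = √64 = 8
Perimeter = 10 + 8 + 4 + 13 + 5 + 8 = 48.

48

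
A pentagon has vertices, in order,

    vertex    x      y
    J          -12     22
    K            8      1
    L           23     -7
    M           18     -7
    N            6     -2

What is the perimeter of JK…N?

94

|JK| = √((20)² + (-21)²) = √841 = 29
|KL| = √((15)² + (-8)²) = √289 = 17
|LM| = √((-5)² + (0)²) = √25 = 5
|MN| = √((-12)² + (5)²) = √169 = 13
|NJ| = √((-18)² + (24)²) = √900 = 30
Perimeter = 29 + 17 + 5 + 13 + 30 = 94.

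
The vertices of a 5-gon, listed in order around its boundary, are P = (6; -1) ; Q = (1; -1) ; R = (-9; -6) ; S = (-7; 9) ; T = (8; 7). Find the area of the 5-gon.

Apply Gauss's area formula: 2A = Σ (x_i·y_{i+1} − x_{i+1}·y_i), indices taken mod 5.
Σ = (-5) + (-15) + (-123) + (-121) + (-50) = -314
Area = |Σ|/2 = 157.

157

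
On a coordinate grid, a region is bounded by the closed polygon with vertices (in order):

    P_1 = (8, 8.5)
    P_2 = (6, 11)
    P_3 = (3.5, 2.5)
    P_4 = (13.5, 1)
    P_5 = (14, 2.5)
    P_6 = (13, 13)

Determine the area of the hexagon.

79.5

Σ = (37) + (-23.5) + (-30.25) + (19.75) + (149.5) + (6.5) = 159
Area = |Σ|/2 = 79.5.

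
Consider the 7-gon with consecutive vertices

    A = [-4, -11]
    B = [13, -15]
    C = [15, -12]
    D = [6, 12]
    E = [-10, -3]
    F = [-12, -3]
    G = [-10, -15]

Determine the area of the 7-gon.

Cross-terms: 203, 69, 252, 102, -6, 150, 50  ⇒  Σ = 820
Area = |Σ|/2 = 410.

410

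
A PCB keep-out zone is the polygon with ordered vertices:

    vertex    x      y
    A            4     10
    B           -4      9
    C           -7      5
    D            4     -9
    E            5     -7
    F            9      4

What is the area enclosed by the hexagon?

Apply Gauss's area formula: 2A = Σ (x_i·y_{i+1} − x_{i+1}·y_i), indices taken mod 6.
Cross-terms: 76, 43, 43, 17, 83, 74  ⇒  Σ = 336
Area = |Σ|/2 = 168.

168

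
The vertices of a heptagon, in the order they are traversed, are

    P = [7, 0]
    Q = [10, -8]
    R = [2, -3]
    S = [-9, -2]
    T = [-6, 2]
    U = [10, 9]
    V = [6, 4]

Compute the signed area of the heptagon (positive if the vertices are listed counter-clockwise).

Apply the surveyor's formula: 2A = Σ (x_i·y_{i+1} − x_{i+1}·y_i), indices taken mod 7.
Cross-terms: -56, -14, -31, -30, -74, -14, -28  ⇒  Σ = -247
Signed area = Σ/2 = -123.5 (negative ⇒ clockwise traversal).

-123.5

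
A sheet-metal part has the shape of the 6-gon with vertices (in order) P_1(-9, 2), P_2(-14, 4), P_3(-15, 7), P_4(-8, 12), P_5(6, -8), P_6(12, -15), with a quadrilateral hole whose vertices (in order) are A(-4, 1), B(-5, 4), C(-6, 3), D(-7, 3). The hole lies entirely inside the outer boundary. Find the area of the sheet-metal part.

138.5

Outer boundary:
Σ = (-8) + (-38) + (-124) + (-8) + (6) + (-111) = -283
Area = |Σ|/2 = 141.5.
Hole:
Σ = (-11) + (9) + (3) + (5) = 6
Area = |Σ|/2 = 3.
Net area = 141.5 − 3 = 138.5.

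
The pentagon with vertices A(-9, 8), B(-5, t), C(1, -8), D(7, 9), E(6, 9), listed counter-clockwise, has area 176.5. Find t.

Write out the shoelace sum; only the two edges meeting at B involve t:
2·Area = [((-9)·t − (-5)·8) + ((-5)·(-8) − 1·t)] + 203
       = -10·t + 283 = 353
⇒ t = -7.

-7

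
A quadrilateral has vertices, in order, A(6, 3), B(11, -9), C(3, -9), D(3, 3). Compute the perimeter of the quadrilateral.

|AB| = √((5)² + (-12)²) = √169 = 13
|BC| = √((-8)² + (0)²) = √64 = 8
|CD| = √((0)² + (12)²) = √144 = 12
|DA| = √((3)² + (0)²) = √9 = 3
Perimeter = 13 + 8 + 12 + 3 = 36.

36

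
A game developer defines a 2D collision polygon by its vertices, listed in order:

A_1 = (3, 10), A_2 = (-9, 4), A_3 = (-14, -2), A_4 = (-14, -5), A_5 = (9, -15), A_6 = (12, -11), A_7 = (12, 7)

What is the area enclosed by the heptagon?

434.5

Apply the shoelace formula: 2A = Σ (x_i·y_{i+1} − x_{i+1}·y_i), indices taken mod 7.
A_1→A_2: (3)(4) − (-9)(10) = 102
A_2→A_3: (-9)(-2) − (-14)(4) = 74
A_3→A_4: (-14)(-5) − (-14)(-2) = 42
A_4→A_5: (-14)(-15) − (9)(-5) = 255
A_5→A_6: (9)(-11) − (12)(-15) = 81
A_6→A_7: (12)(7) − (12)(-11) = 216
A_7→A_1: (12)(10) − (3)(7) = 99
Σ = 869
Area = |Σ|/2 = 434.5.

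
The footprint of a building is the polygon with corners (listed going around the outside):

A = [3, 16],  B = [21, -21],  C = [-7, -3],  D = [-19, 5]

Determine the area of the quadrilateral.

510

Apply the shoelace (surveyor's) formula: 2A = Σ (x_i·y_{i+1} − x_{i+1}·y_i), indices taken mod 4.
A→B: (3)(-21) − (21)(16) = -399
B→C: (21)(-3) − (-7)(-21) = -210
C→D: (-7)(5) − (-19)(-3) = -92
D→A: (-19)(16) − (3)(5) = -319
Σ = -1020
Area = |Σ|/2 = 510.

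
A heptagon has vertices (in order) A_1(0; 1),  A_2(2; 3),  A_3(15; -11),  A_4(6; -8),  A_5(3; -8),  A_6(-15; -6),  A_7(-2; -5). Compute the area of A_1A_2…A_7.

Σ = (-2) + (-67) + (-54) + (-24) + (-138) + (63) + (-2) = -224
Area = |Σ|/2 = 112.

112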